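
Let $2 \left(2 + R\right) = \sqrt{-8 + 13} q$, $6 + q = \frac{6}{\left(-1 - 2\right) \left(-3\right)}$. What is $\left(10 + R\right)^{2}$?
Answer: $\frac{896}{9} - \frac{128 \sqrt{5}}{3} \approx 4.15$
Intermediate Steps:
$q = - \frac{16}{3}$ ($q = -6 + \frac{6}{\left(-1 - 2\right) \left(-3\right)} = -6 + \frac{6}{\left(-3\right) \left(-3\right)} = -6 + \frac{6}{9} = -6 + 6 \cdot \frac{1}{9} = -6 + \frac{2}{3} = - \frac{16}{3} \approx -5.3333$)
$R = -2 - \frac{8 \sqrt{5}}{3}$ ($R = -2 + \frac{\sqrt{-8 + 13} \left(- \frac{16}{3}\right)}{2} = -2 + \frac{\sqrt{5} \left(- \frac{16}{3}\right)}{2} = -2 + \frac{\left(- \frac{16}{3}\right) \sqrt{5}}{2} = -2 - \frac{8 \sqrt{5}}{3} \approx -7.9628$)
$\left(10 + R\right)^{2} = \left(10 - \left(2 + \frac{8 \sqrt{5}}{3}\right)\right)^{2} = \left(8 - \frac{8 \sqrt{5}}{3}\right)^{2}$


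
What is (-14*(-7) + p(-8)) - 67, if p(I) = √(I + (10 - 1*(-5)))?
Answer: 31 + √7 ≈ 33.646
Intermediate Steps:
p(I) = √(15 + I) (p(I) = √(I + (10 + 5)) = √(I + 15) = √(15 + I))
(-14*(-7) + p(-8)) - 67 = (-14*(-7) + √(15 - 8)) - 67 = (98 + √7) - 67 = 31 + √7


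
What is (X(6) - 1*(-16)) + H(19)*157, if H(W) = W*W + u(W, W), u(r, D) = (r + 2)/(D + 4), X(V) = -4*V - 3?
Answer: 1306615/23 ≈ 56809.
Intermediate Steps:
X(V) = -3 - 4*V
u(r, D) = (2 + r)/(4 + D)
H(W) = W² + (2 + W)/(4 + W) (H(W) = W*W + (2 + W)/(4 + W) = W² + (2 + W)/(4 + W))
(X(6) - 1*(-16)) + H(19)*157 = ((-3 - 4*6) - 1*(-16)) + ((2 + 19 + 19²*(4 + 19))/(4 + 19))*157 = ((-3 - 24) + 16) + ((2 + 19 + 361*23)/23)*157 = (-27 + 16) + ((2 + 19 + 8303)/23)*157 = -11 + ((1/23)*8324)*157 = -11 + (8324/23)*157 = -11 + 1306868/23 = 1306615/23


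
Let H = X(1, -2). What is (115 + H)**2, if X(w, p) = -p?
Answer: 13689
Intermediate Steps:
H = 2 (H = -1*(-2) = 2)
(115 + H)**2 = (115 + 2)**2 = 117**2 = 13689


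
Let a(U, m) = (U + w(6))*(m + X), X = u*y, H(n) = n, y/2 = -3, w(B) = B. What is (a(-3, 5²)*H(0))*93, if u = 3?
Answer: 0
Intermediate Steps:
y = -6 (y = 2*(-3) = -6)
X = -18 (X = 3*(-6) = -18)
a(U, m) = (-18 + m)*(6 + U) (a(U, m) = (U + 6)*(m - 18) = (6 + U)*(-18 + m) = (-18 + m)*(6 + U))
(a(-3, 5²)*H(0))*93 = ((-108 - 18*(-3) + 6*5² - 3*5²)*0)*93 = ((-108 + 54 + 6*25 - 3*25)*0)*93 = ((-108 + 54 + 150 - 75)*0)*93 = (21*0)*93 = 0*93 = 0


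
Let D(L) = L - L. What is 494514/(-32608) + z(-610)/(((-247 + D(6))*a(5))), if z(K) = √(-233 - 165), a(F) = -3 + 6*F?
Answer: -247257/16304 - I*√398/6669 ≈ -15.165 - 0.0029914*I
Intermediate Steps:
D(L) = 0
z(K) = I*√398 (z(K) = √(-398) = I*√398)
494514/(-32608) + z(-610)/(((-247 + D(6))*a(5))) = 494514/(-32608) + (I*√398)/(((-247 + 0)*(-3 + 6*5))) = 494514*(-1/32608) + (I*√398)/((-247*(-3 + 30))) = -247257/16304 + (I*√398)/((-247*27)) = -247257/16304 + (I*√398)/(-6669) = -247257/16304 + (I*√398)*(-1/6669) = -247257/16304 - I*√398/6669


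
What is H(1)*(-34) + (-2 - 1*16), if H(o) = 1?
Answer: -52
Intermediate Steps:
H(1)*(-34) + (-2 - 1*16) = 1*(-34) + (-2 - 1*16) = -34 + (-2 - 16) = -34 - 18 = -52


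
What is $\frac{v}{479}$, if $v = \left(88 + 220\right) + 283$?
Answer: $\frac{591}{479} \approx 1.2338$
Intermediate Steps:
$v = 591$ ($v = 308 + 283 = 591$)
$\frac{v}{479} = \frac{591}{479}$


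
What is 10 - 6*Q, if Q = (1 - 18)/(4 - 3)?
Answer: 112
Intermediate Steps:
Q = -17 (Q = -17/1 = -17*1 = -17)
10 - 6*Q = 10 - 6*(-17) = 10 + 102 = 112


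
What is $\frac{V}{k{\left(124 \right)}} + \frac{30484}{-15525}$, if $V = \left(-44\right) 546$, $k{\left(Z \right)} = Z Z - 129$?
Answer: $- \frac{837762148}{236709675} \approx -3.5392$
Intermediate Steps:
$k{\left(Z \right)} = -129 + Z^{2}$ ($k{\left(Z \right)} = Z^{2} - 129 = -129 + Z^{2}$)
$V = -24024$
$\frac{V}{k{\left(124 \right)}} + \frac{30484}{-15525} = - \frac{24024}{-129 + 124^{2}} + \frac{30484}{-15525} = - \frac{24024}{-129 + 15376} + 30484 \left(- \frac{1}{15525}\right) = - \frac{24024}{15247} - \frac{30484}{15525} = - \frac{837762148}{236709675}$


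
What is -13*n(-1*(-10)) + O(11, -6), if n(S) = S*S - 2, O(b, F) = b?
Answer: -1263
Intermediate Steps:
n(S) = -2 + S² (n(S) = S² - 2 = -2 + S²)
-13*n(-1*(-10)) + O(11, -6) = -13*(-2 + (-1*(-10))²) + 11 = -13*(-2 + 10²) + 11 = -13*(-2 + 100) + 11 = -13*98 + 11 = -1274 + 11 = -1263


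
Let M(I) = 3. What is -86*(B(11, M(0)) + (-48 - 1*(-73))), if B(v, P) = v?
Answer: -3096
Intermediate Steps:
-86*(B(11, M(0)) + (-48 - 1*(-73))) = -86*(11 + (-48 - 1*(-73))) = -86*(11 + (-48 + 73)) = -86*(11 + 25) = -86*36 = -3096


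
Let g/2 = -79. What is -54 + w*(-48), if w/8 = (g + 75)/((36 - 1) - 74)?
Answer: -11326/13 ≈ -871.23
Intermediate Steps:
g = -158 (g = 2*(-79) = -158)
w = 664/39 (w = 8*((-158 + 75)/((36 - 1) - 74)) = 8*(-83/(35 - 74)) = 8*(-83/(-39)) = 8*(-83*(-1/39)) = 8*(83/39) = 664/39 ≈ 17.026)
-54 + w*(-48) = -54 + (664/39)*(-48) = -54 - 10624/13 = -11326/13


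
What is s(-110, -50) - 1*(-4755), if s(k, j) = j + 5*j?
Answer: 4455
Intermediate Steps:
s(k, j) = 6*j
s(-110, -50) - 1*(-4755) = 6*(-50) - 1*(-4755) = -300 + 4755 = 4455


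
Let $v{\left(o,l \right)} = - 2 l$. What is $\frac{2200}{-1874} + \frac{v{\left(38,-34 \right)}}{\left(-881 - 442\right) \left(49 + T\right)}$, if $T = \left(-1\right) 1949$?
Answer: $- \frac{691251571}{588834225} \approx -1.1739$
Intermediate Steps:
$T = -1949$
$\frac{2200}{-1874} + \frac{v{\left(38,-34 \right)}}{\left(-881 - 442\right) \left(49 + T\right)} = \frac{2200}{-1874} + \frac{\left(-2\right) \left(-34\right)}{\left(-881 - 442\right) \left(49 - 1949\right)} = 2200 \left(- \frac{1}{1874}\right) + \frac{68}{\left(-1323\right) \left(-1900\right)} = - \frac{1100}{937} + \frac{68}{2513700} = - \frac{1100}{937} + 68 \cdot \frac{1}{2513700} = - \frac{1100}{937} + \frac{17}{628425} = - \frac{691251571}{588834225}$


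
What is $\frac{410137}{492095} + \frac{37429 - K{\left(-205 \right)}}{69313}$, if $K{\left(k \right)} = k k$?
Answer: $\frac{26166157261}{34108580735} \approx 0.76714$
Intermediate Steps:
$K{\left(k \right)} = k^{2}$
$\frac{410137}{492095} + \frac{37429 - K{\left(-205 \right)}}{69313} = \frac{410137}{492095} + \frac{37429 - \left(-205\right)^{2}}{69313} = 410137 \cdot \frac{1}{492095} + \left(37429 - 42025\right) \frac{1}{69313} = \frac{410137}{492095} + \left(37429 - 42025\right) \frac{1}{69313} = \frac{410137}{492095} - \frac{4596}{69313} = \frac{26166157261}{34108580735}$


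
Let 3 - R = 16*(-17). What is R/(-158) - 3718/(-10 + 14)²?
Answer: -147961/632 ≈ -234.12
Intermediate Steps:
R = 275 (R = 3 - 16*(-17) = 3 - 1*(-272) = 3 + 272 = 275)
R/(-158) - 3718/(-10 + 14)² = 275/(-158) - 3718/(-10 + 14)² = 275*(-1/158) - 3718/(4²) = -275/158 - 3718/16 = -275/158 - 3718*1/16 = -275/158 - 1859/8 = -147961/632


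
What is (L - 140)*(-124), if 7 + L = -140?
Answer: 35588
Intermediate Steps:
L = -147 (L = -7 - 140 = -147)
(L - 140)*(-124) = (-147 - 140)*(-124) = -287*(-124) = 35588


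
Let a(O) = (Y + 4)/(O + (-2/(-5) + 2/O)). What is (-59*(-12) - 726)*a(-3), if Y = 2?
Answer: 1620/49 ≈ 33.061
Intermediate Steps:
a(O) = 6/(⅖ + O + 2/O) (a(O) = (2 + 4)/(O + (-2/(-5) + 2/O)) = 6/(O + (-2*(-⅕) + 2/O)) = 6/(O + (⅖ + 2/O)) = 6/(⅖ + O + 2/O))
(-59*(-12) - 726)*a(-3) = (-59*(-12) - 726)*(30*(-3)/(10 + 2*(-3) + 5*(-3)²)) = (708 - 726)*(30*(-3)/(10 - 6 + 5*9)) = -540*(-3)/(10 - 6 + 45) = -540*(-3)/49 = -18*(-90/49) = 1620/49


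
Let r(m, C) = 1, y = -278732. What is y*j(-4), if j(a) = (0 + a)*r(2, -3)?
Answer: 1114928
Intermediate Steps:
j(a) = a (j(a) = (0 + a)*1 = a*1 = a)
y*j(-4) = -278732*(-4) = 1114928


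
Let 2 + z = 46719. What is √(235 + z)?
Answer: 2*√11738 ≈ 216.68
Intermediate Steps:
z = 46717 (z = -2 + 46719 = 46717)
√(235 + z) = √(235 + 46717) = √46952 = 2*√11738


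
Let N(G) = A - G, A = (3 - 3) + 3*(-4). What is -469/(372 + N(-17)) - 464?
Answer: -175397/377 ≈ -465.24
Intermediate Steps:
A = -12 (A = 0 - 12 = -12)
N(G) = -12 - G
-469/(372 + N(-17)) - 464 = -469/(372 + (-12 - 1*(-17))) - 464 = -469/(372 + (-12 + 17)) - 464 = -469/(372 + 5) - 464 = -469/377 - 464 = -175397/377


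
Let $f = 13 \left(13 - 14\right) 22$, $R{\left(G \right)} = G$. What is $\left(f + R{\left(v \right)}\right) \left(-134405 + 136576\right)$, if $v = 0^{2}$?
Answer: $-620906$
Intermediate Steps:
$v = 0$
$f = -286$ ($f = 13 \left(13 - 14\right) 22 = 13 \left(-1\right) 22 = \left(-13\right) 22 = -286$)
$\left(f + R{\left(v \right)}\right) \left(-134405 + 136576\right) = \left(-286 + 0\right) \left(-134405 + 136576\right) = \left(-286\right) 2171 = -620906$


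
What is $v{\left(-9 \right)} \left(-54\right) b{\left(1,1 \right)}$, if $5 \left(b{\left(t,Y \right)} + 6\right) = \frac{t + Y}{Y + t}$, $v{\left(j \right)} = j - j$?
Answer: $0$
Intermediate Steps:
$v{\left(j \right)} = 0$
$b{\left(t,Y \right)} = - \frac{29}{5}$ ($b{\left(t,Y \right)} = -6 + \frac{\left(t + Y\right) \frac{1}{Y + t}}{5} = -6 + \frac{\left(Y + t\right) \frac{1}{Y + t}}{5} = -6 + \frac{1}{5} \cdot 1 = -6 + \frac{1}{5} = - \frac{29}{5}$)
$v{\left(-9 \right)} \left(-54\right) b{\left(1,1 \right)} = 0 \left(-54\right) \left(- \frac{29}{5}\right) = 0 \left(- \frac{29}{5}\right) = 0$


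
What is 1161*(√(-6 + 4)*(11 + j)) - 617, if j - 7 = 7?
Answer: -617 + 29025*I*√2 ≈ -617.0 + 41048.0*I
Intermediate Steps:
j = 14 (j = 7 + 7 = 14)
1161*(√(-6 + 4)*(11 + j)) - 617 = 1161*(√(-6 + 4)*(11 + 14)) - 617 = 1161*(√(-2)*25) - 617 = 1161*((I*√2)*25) - 617 = 1161*(25*I*√2) - 617 = 29025*I*√2 - 617 = -617 + 29025*I*√2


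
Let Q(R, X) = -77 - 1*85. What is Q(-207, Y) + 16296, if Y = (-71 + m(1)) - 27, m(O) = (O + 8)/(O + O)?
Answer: 16134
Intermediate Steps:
m(O) = (8 + O)/(2*O) (m(O) = (8 + O)/((2*O)) = (8 + O)*(1/(2*O)) = (8 + O)/(2*O))
Y = -187/2 (Y = (-71 + (½)*(8 + 1)/1) - 27 = (-71 + (½)*1*9) - 27 = (-71 + 9/2) - 27 = -133/2 - 27 = -187/2 ≈ -93.500)
Q(R, X) = -162 (Q(R, X) = -77 - 85 = -162)
Q(-207, Y) + 16296 = -162 + 16296 = 16134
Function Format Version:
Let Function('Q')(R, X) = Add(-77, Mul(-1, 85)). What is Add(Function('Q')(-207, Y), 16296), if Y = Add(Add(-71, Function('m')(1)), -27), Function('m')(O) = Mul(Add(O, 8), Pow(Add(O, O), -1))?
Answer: 16134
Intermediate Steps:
Function('m')(O) = Mul(Rational(1, 2), Pow(O, -1), Add(8, O)) (Function('m')(O) = Mul(Add(8, O), Pow(Mul(2, O), -1)) = Mul(Add(8, O), Mul(Rational(1, 2), Pow(O, -1))) = Mul(Rational(1, 2), Pow(O, -1), Add(8, O)))
Y = Rational(-187, 2) (Y = Add(Add(-71, Mul(Rational(1, 2), Pow(1, -1), Add(8, 1))), -27) = Add(Add(-71, Mul(Rational(1, 2), 1, 9)), -27) = Add(Add(-71, Rational(9, 2)), -27) = Add(Rational(-133, 2), -27) = Rational(-187, 2) ≈ -93.500)
Function('Q')(R, X) = -162 (Function('Q')(R, X) = Add(-77, -85) = -162)
Add(Function('Q')(-207, Y), 16296) = Add(-162, 16296) = 16134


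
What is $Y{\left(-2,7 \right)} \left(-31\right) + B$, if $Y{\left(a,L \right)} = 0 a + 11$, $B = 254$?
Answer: $-87$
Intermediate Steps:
$Y{\left(a,L \right)} = 11$ ($Y{\left(a,L \right)} = 0 + 11 = 11$)
$Y{\left(-2,7 \right)} \left(-31\right) + B = 11 \left(-31\right) + 254 = -341 + 254 = -87$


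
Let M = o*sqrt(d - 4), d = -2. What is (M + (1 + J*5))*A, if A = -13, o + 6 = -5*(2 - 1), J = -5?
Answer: 312 + 143*I*sqrt(6) ≈ 312.0 + 350.28*I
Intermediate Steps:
o = -11 (o = -6 - 5*(2 - 1) = -6 - 5*1 = -6 - 5 = -11)
M = -11*I*sqrt(6) (M = -11*sqrt(-2 - 4) = -11*I*sqrt(6) ≈ -26.944*I)
(M + (1 + J*5))*A = (-11*I*sqrt(6) + (1 - 5*5))*(-13) = (-11*I*sqrt(6) + (1 - 25))*(-13) = (-11*I*sqrt(6) - 24)*(-13) = (-24 - 11*I*sqrt(6))*(-13) = 312 + 143*I*sqrt(6)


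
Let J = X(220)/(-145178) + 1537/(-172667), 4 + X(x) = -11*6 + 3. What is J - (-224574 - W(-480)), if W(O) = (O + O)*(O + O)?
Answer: 2611968991879857/2278859066 ≈ 1.1462e+6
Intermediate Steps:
X(x) = -67 (X(x) = -4 + (-11*6 + 3) = -4 + (-66 + 3) = -4 - 63 = -67)
W(O) = 4*O**2 (W(O) = (2*O)*(2*O) = 4*O**2)
J = -19233627/2278859066 (J = -67/(-145178) + 1537/(-172667) = -67*(-1/145178) + 1537*(-1/172667) = 67/145178 - 1537/172667 = -19233627/2278859066 ≈ -0.0084400)
J - (-224574 - W(-480)) = -19233627/2278859066 - (-224574 - 4*(-480)**2) = -19233627/2278859066 - (-224574 - 4*230400) = -19233627/2278859066 - (-224574 - 1*921600) = -19233627/2278859066 - (-224574 - 921600) = -19233627/2278859066 - 1*(-1146174) = -19233627/2278859066 + 1146174 = 2611968991879857/2278859066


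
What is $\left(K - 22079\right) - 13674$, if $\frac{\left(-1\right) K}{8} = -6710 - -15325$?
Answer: $-104673$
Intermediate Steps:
$K = -68920$ ($K = - 8 \left(-6710 - -15325\right) = - 8 \left(-6710 + 15325\right) = \left(-8\right) 8615 = -68920$)
$\left(K - 22079\right) - 13674 = \left(-68920 - 22079\right) - 13674 = -90999 - 13674 = -104673$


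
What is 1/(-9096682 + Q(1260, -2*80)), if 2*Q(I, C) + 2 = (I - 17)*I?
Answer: -1/8313593 ≈ -1.2028e-7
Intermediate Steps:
Q(I, C) = -1 + I*(-17 + I)/2 (Q(I, C) = -1 + ((I - 17)*I)/2 = -1 + ((-17 + I)*I)/2 = -1 + (I*(-17 + I))/2 = -1 + I*(-17 + I)/2)
1/(-9096682 + Q(1260, -2*80)) = 1/(-9096682 + (-1 + (1/2)*1260**2 - 17/2*1260)) = 1/(-9096682 + (-1 + (1/2)*1587600 - 10710)) = 1/(-9096682 + (-1 + 793800 - 10710)) = 1/(-9096682 + 783089) = 1/(-8313593) = -1/8313593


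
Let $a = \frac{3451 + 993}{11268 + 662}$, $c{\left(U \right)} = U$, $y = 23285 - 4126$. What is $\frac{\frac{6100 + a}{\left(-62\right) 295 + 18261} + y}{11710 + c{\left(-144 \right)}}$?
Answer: $\frac{3277830893}{2000744510} \approx 1.6383$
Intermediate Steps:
$y = 19159$ ($y = 23285 - 4126 = 19159$)
$a = \frac{2222}{5965}$ ($a = \frac{4444}{11930} = 4444 \cdot \frac{1}{11930} = \frac{2222}{5965} \approx 0.37251$)
$\frac{\frac{6100 + a}{\left(-62\right) 295 + 18261} + y}{11710 + c{\left(-144 \right)}} = \frac{\frac{6100 + \frac{2222}{5965}}{\left(-62\right) 295 + 18261} + 19159}{11710 - 144} = \frac{\frac{36388722}{5965 \left(-18290 + 18261\right)} + 19159}{11566} = \left(\frac{36388722}{5965 \left(-29\right)} + 19159\right) \frac{1}{11566} = \left(\frac{36388722}{5965} \left(- \frac{1}{29}\right) + 19159\right) \frac{1}{11566} = \left(- \frac{36388722}{172985} + 19159\right) \frac{1}{11566} = \frac{3277830893}{172985} \cdot \frac{1}{11566} = \frac{3277830893}{2000744510}$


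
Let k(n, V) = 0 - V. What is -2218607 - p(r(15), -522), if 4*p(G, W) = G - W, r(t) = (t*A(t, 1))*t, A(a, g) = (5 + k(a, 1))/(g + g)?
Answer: -2218850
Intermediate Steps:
k(n, V) = -V
A(a, g) = 2/g (A(a, g) = (5 - 1*1)/(g + g) = (5 - 1)/((2*g)) = 4*(1/(2*g)) = 2/g)
r(t) = 2*t**2 (r(t) = (t*(2/1))*t = (t*(2*1))*t = (t*2)*t = (2*t)*t = 2*t**2)
p(G, W) = -W/4 + G/4 (p(G, W) = (G - W)/4 = -W/4 + G/4)
-2218607 - p(r(15), -522) = -2218607 - (-1/4*(-522) + (2*15**2)/4) = -2218607 - (261/2 + (2*225)/4) = -2218607 - (261/2 + (1/4)*450) = -2218607 - (261/2 + 225/2) = -2218607 - 1*243 = -2218607 - 243 = -2218850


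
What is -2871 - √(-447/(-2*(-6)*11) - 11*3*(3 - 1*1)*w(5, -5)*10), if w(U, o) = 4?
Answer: -2871 - I*√1279399/22 ≈ -2871.0 - 51.414*I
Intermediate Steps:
-2871 - √(-447/(-2*(-6)*11) - 11*3*(3 - 1*1)*w(5, -5)*10) = -2871 - √(-447/(-2*(-6)*11) - 11*3*(3 - 1*1)*4*10) = -2871 - √(-447/(12*11) - 11*3*(3 - 1)*4*10) = -2871 - √(-447/132 - 11*3*2*4*10) = -2871 - √(-447*1/132 - 66*4*10) = -2871 - √(-149/44 - 11*24*10) = -2871 - √(-149/44 - 264*10) = -2871 - √(-149/44 - 2640) = -2871 - √(-116309/44) = -2871 - I*√1279399/22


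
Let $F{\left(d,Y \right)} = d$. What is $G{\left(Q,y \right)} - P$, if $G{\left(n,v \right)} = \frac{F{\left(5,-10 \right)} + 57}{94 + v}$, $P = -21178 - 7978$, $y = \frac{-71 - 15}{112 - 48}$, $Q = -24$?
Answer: $\frac{86449524}{2965} \approx 29157.0$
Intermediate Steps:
$y = - \frac{43}{32}$ ($y = - \frac{86}{64} = \left(-86\right) \frac{1}{64} = - \frac{43}{32} \approx -1.3438$)
$P = -29156$ ($P = -21178 - 7978 = -29156$)
$G{\left(n,v \right)} = \frac{62}{94 + v}$ ($G{\left(n,v \right)} = \frac{5 + 57}{94 + v} = \frac{62}{94 + v}$)
$G{\left(Q,y \right)} - P = \frac{62}{94 - \frac{43}{32}} - -29156 = \frac{62}{\frac{2965}{32}} + 29156 = 62 \cdot \frac{32}{2965} + 29156 = \frac{1984}{2965} + 29156 = \frac{86449524}{2965}$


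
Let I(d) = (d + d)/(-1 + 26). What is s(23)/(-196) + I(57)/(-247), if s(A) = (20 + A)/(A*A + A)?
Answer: -663127/35162400 ≈ -0.018859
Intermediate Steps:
s(A) = (20 + A)/(A + A²) (s(A) = (20 + A)/(A² + A) = (20 + A)/(A + A²))
I(d) = 2*d/25 (I(d) = (2*d)/25 = (2*d)*(1/25) = 2*d/25)
s(23)/(-196) + I(57)/(-247) = ((20 + 23)/(23*(1 + 23)))/(-196) + ((2/25)*57)/(-247) = ((1/23)*43/24)*(-1/196) + (114/25)*(-1/247) = ((1/23)*(1/24)*43)*(-1/196) - 6/325 = (43/552)*(-1/196) - 6/325 = -43/108192 - 6/325 = -663127/35162400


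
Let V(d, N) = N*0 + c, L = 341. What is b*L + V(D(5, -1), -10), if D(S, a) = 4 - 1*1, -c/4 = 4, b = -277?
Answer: -94473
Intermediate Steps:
c = -16 (c = -4*4 = -16)
D(S, a) = 3 (D(S, a) = 4 - 1 = 3)
V(d, N) = -16 (V(d, N) = N*0 - 16 = 0 - 16 = -16)
b*L + V(D(5, -1), -10) = -277*341 - 16 = -94457 - 16 = -94473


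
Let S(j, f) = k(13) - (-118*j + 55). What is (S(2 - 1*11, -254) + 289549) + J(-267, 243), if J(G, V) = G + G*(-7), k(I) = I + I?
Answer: 290060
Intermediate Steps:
k(I) = 2*I
J(G, V) = -6*G (J(G, V) = G - 7*G = -6*G)
S(j, f) = -29 + 118*j (S(j, f) = 2*13 - (-118*j + 55) = 26 - (55 - 118*j) = 26 + (-55 + 118*j) = -29 + 118*j)
(S(2 - 1*11, -254) + 289549) + J(-267, 243) = ((-29 + 118*(2 - 1*11)) + 289549) - 6*(-267) = ((-29 + 118*(2 - 11)) + 289549) + 1602 = ((-29 + 118*(-9)) + 289549) + 1602 = ((-29 - 1062) + 289549) + 1602 = (-1091 + 289549) + 1602 = 288458 + 1602 = 290060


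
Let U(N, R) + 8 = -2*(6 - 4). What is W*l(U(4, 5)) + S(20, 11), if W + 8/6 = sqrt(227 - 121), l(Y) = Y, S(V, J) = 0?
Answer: 16 - 12*sqrt(106) ≈ -107.55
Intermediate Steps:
U(N, R) = -12 (U(N, R) = -8 - 2*(6 - 4) = -8 - 2*2 = -8 - 4 = -12)
W = -4/3 + sqrt(106) (W = -4/3 + sqrt(227 - 121) = -4/3 + sqrt(106) ≈ 8.9623)
W*l(U(4, 5)) + S(20, 11) = (-4/3 + sqrt(106))*(-12) + 0 = (16 - 12*sqrt(106)) + 0 = 16 - 12*sqrt(106)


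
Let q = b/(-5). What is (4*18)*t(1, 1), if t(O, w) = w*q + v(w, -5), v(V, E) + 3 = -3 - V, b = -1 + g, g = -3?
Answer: -2232/5 ≈ -446.40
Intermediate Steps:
b = -4 (b = -1 - 3 = -4)
v(V, E) = -6 - V (v(V, E) = -3 + (-3 - V) = -6 - V)
q = ⅘ (q = -4/(-5) = -4*(-⅕) = ⅘ ≈ 0.80000)
t(O, w) = -6 - w/5 (t(O, w) = w*(⅘) + (-6 - w) = 4*w/5 + (-6 - w) = -6 - w/5)
(4*18)*t(1, 1) = (4*18)*(-6 - ⅕*1) = 72*(-6 - ⅕) = 72*(-31/5) = -2232/5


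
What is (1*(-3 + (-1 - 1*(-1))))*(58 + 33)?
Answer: -273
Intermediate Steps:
(1*(-3 + (-1 - 1*(-1))))*(58 + 33) = (1*(-3 + (-1 + 1)))*91 = (1*(-3 + 0))*91 = (1*(-3))*91 = -3*91 = -273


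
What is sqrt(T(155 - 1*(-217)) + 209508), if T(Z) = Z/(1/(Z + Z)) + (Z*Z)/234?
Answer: 2*sqrt(20570147)/13 ≈ 697.76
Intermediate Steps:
T(Z) = 469*Z**2/234 (T(Z) = Z/(1/(2*Z)) + Z**2*(1/234) = Z/((1/(2*Z))) + Z**2/234 = Z*(2*Z) + Z**2/234 = 2*Z**2 + Z**2/234 = 469*Z**2/234)
sqrt(T(155 - 1*(-217)) + 209508) = sqrt(469*(155 - 1*(-217))**2/234 + 209508) = sqrt(469*(155 + 217)**2/234 + 209508) = sqrt((469/234)*372**2 + 209508) = sqrt((469/234)*138384 + 209508) = sqrt(3605672/13 + 209508) = sqrt(6329276/13) = 2*sqrt(20570147)/13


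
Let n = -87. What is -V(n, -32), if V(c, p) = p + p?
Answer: 64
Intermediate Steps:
V(c, p) = 2*p
-V(n, -32) = -2*(-32) = -1*(-64) = 64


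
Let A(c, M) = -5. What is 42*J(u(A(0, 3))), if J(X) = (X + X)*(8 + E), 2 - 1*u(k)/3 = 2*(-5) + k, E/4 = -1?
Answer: 17136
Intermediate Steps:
E = -4 (E = 4*(-1) = -4)
u(k) = 36 - 3*k (u(k) = 6 - 3*(2*(-5) + k) = 6 - 3*(-10 + k) = 6 + (30 - 3*k) = 36 - 3*k)
J(X) = 8*X (J(X) = (X + X)*(8 - 4) = (2*X)*4 = 8*X)
42*J(u(A(0, 3))) = 42*(8*(36 - 3*(-5))) = 42*(8*(36 + 15)) = 42*(8*51) = 42*408 = 17136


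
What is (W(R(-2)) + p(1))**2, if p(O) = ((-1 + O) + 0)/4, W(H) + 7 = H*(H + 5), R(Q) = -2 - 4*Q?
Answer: 3481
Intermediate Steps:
W(H) = -7 + H*(5 + H) (W(H) = -7 + H*(H + 5) = -7 + H*(5 + H))
p(O) = -1/4 + O/4 (p(O) = (-1 + O)*(1/4) = -1/4 + O/4)
(W(R(-2)) + p(1))**2 = ((-7 + (-2 - 4*(-2))**2 + 5*(-2 - 4*(-2))) + (-1/4 + (1/4)*1))**2 = ((-7 + (-2 + 8)**2 + 5*(-2 + 8)) + (-1/4 + 1/4))**2 = ((-7 + 6**2 + 5*6) + 0)**2 = ((-7 + 36 + 30) + 0)**2 = (59 + 0)**2 = 59**2 = 3481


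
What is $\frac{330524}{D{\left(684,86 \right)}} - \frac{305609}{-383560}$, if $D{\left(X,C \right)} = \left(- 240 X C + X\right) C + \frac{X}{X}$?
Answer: $\frac{14836139805095}{18626725091384} \approx 0.7965$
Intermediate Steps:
$D{\left(X,C \right)} = 1 + C \left(X - 240 C X\right)$ ($D{\left(X,C \right)} = \left(- 240 C X + X\right) C + 1 = \left(X - 240 C X\right) C + 1 = C \left(X - 240 C X\right) + 1 = 1 + C \left(X - 240 C X\right)$)
$\frac{330524}{D{\left(684,86 \right)}} - \frac{305609}{-383560} = \frac{330524}{1 + 86 \cdot 684 - 164160 \cdot 86^{2}} - \frac{305609}{-383560} = \frac{330524}{1 + 58824 - 164160 \cdot 7396} - - \frac{305609}{383560} = \frac{330524}{1 + 58824 - 1214127360} + \frac{305609}{383560} = \frac{330524}{-1214068535} + \frac{305609}{383560} = 330524 \left(- \frac{1}{1214068535}\right) + \frac{305609}{383560} = - \frac{330524}{1214068535} + \frac{305609}{383560} = \frac{14836139805095}{18626725091384}$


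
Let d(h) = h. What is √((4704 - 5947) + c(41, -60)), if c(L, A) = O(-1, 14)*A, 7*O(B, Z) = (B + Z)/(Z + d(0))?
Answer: I*√61297/7 ≈ 35.369*I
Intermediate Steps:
O(B, Z) = (B + Z)/(7*Z) (O(B, Z) = ((B + Z)/(Z + 0))/7 = ((B + Z)/Z)/7 = (B + Z)/(7*Z))
c(L, A) = 13*A/98 (c(L, A) = ((⅐)*(-1 + 14)/14)*A = ((⅐)*(1/14)*13)*A = 13*A/98)
√((4704 - 5947) + c(41, -60)) = √((4704 - 5947) + (13/98)*(-60)) = √(-1243 - 390/49) = √(-61297/49) = I*√61297/7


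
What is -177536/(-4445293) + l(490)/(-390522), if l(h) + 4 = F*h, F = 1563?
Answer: -1667583527473/867992356473 ≈ -1.9212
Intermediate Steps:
l(h) = -4 + 1563*h
-177536/(-4445293) + l(490)/(-390522) = -177536/(-4445293) + (-4 + 1563*490)/(-390522) = -177536*(-1/4445293) + (-4 + 765870)*(-1/390522) = 177536/4445293 + 765866*(-1/390522) = 177536/4445293 - 382933/195261 = -1667583527473/867992356473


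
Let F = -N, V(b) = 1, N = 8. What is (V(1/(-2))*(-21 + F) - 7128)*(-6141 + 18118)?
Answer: -85719389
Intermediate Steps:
F = -8 (F = -1*8 = -8)
(V(1/(-2))*(-21 + F) - 7128)*(-6141 + 18118) = (1*(-21 - 8) - 7128)*(-6141 + 18118) = (1*(-29) - 7128)*11977 = (-29 - 7128)*11977 = -7157*11977 = -85719389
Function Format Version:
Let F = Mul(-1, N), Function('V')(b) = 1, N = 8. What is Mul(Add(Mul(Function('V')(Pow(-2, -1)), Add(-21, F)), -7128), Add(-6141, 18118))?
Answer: -85719389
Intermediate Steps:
F = -8 (F = Mul(-1, 8) = -8)
Mul(Add(Mul(Function('V')(Pow(-2, -1)), Add(-21, F)), -7128), Add(-6141, 18118)) = Mul(Add(Mul(1, Add(-21, -8)), -7128), Add(-6141, 18118)) = Mul(Add(Mul(1, -29), -7128), 11977) = Mul(Add(-29, -7128), 11977) = Mul(-7157, 11977) = -85719389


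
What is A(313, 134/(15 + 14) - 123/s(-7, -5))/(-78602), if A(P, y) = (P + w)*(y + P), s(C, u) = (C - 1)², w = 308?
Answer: -363866877/145885312 ≈ -2.4942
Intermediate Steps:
s(C, u) = (-1 + C)²
A(P, y) = (308 + P)*(P + y) (A(P, y) = (P + 308)*(y + P) = (308 + P)*(P + y))
A(313, 134/(15 + 14) - 123/s(-7, -5))/(-78602) = (313² + 308*313 + 308*(134/(15 + 14) - 123/(-1 - 7)²) + 313*(134/(15 + 14) - 123/(-1 - 7)²))/(-78602) = (97969 + 96404 + 308*(134/29 - 123/((-8)²)) + 313*(134/29 - 123/((-8)²)))*(-1/78602) = (97969 + 96404 + 308*(134*(1/29) - 123/64) + 313*(134*(1/29) - 123/64))*(-1/78602) = (97969 + 96404 + 308*(134/29 - 123*1/64) + 313*(134/29 - 123*1/64))*(-1/78602) = (97969 + 96404 + 308*(134/29 - 123/64) + 313*(134/29 - 123/64))*(-1/78602) = (97969 + 96404 + 308*(5009/1856) + 313*(5009/1856))*(-1/78602) = (97969 + 96404 + 385693/464 + 1567817/1856)*(-1/78602) = (363866877/1856)*(-1/78602) = -363866877/145885312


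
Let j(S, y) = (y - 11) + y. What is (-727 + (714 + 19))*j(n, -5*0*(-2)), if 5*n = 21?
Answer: -66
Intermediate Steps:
n = 21/5 (n = (1/5)*21 = 21/5 ≈ 4.2000)
j(S, y) = -11 + 2*y (j(S, y) = (-11 + y) + y = -11 + 2*y)
(-727 + (714 + 19))*j(n, -5*0*(-2)) = (-727 + (714 + 19))*(-11 + 2*(-5*0*(-2))) = (-727 + 733)*(-11 + 2*(0*(-2))) = 6*(-11 + 2*0) = 6*(-11 + 0) = 6*(-11) = -66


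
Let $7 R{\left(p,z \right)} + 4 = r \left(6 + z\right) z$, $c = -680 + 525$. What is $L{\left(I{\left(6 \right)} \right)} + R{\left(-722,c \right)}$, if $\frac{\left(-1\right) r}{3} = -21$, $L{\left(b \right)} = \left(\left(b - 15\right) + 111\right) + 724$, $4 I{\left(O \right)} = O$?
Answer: $\frac{2921463}{14} \approx 2.0868 \cdot 10^{5}$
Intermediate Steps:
$I{\left(O \right)} = \frac{O}{4}$
$L{\left(b \right)} = 820 + b$ ($L{\left(b \right)} = \left(\left(b - 15\right) + 111\right) + 724 = \left(\left(-15 + b\right) + 111\right) + 724 = \left(96 + b\right) + 724 = 820 + b$)
$c = -155$
$r = 63$ ($r = \left(-3\right) \left(-21\right) = 63$)
$R{\left(p,z \right)} = - \frac{4}{7} + \frac{z \left(378 + 63 z\right)}{7}$ ($R{\left(p,z \right)} = - \frac{4}{7} + \frac{63 \left(6 + z\right) z}{7} = - \frac{4}{7} + \frac{\left(378 + 63 z\right) z}{7} = - \frac{4}{7} + \frac{z \left(378 + 63 z\right)}{7}$)
$L{\left(I{\left(6 \right)} \right)} + R{\left(-722,c \right)} = \left(820 + \frac{1}{4} \cdot 6\right) + \left(- \frac{4}{7} + 9 \left(-155\right)^{2} + 54 \left(-155\right)\right) = \left(820 + \frac{3}{2}\right) - - \frac{1454981}{7} = \frac{1643}{2} - - \frac{1454981}{7} = \frac{1643}{2} + \frac{1454981}{7} = \frac{2921463}{14}$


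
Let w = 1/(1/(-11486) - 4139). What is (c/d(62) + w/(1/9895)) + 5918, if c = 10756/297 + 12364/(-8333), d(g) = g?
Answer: 4315731101317659844/729480636082341 ≈ 5916.2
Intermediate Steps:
w = -11486/47540555 (w = 1/(-1/11486 - 4139) = 1/(-47540555/11486) = -11486/47540555 ≈ -0.00024160)
c = 85957640/2474901 (c = 10756*(1/297) + 12364*(-1/8333) = 10756/297 - 12364/8333 = 85957640/2474901 ≈ 34.732)
(c/d(62) + w/(1/9895)) + 5918 = ((85957640/2474901)/62 - 11486/(47540555*(1/9895))) + 5918 = ((85957640/2474901)*(1/62) - 11486/(47540555*1/9895)) + 5918 = (42978820/76721931 - 11486/47540555*9895) + 5918 = (42978820/76721931 - 22730794/9508111) + 5918 = -1335303017634194/729480636082341 + 5918 = 4315731101317659844/729480636082341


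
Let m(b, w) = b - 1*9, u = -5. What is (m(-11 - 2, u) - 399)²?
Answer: 177241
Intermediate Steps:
m(b, w) = -9 + b (m(b, w) = b - 9 = -9 + b)
(m(-11 - 2, u) - 399)² = ((-9 + (-11 - 2)) - 399)² = ((-9 - 13) - 399)² = (-22 - 399)² = (-421)² = 177241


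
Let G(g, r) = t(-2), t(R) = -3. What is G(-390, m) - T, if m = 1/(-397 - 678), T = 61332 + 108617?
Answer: -169952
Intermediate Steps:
T = 169949
m = -1/1075 (m = 1/(-1075) = -1/1075 ≈ -0.00093023)
G(g, r) = -3
G(-390, m) - T = -3 - 1*169949 = -3 - 169949 = -169952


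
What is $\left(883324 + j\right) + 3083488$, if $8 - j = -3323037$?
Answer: $7289857$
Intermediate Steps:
$j = 3323045$ ($j = 8 - -3323037 = 8 + 3323037 = 3323045$)
$\left(883324 + j\right) + 3083488 = \left(883324 + 3323045\right) + 3083488 = 4206369 + 3083488 = 7289857$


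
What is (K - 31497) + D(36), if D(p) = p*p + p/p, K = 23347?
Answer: -6853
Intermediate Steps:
D(p) = 1 + p² (D(p) = p² + 1 = 1 + p²)
(K - 31497) + D(36) = (23347 - 31497) + (1 + 36²) = -8150 + (1 + 1296) = -8150 + 1297 = -6853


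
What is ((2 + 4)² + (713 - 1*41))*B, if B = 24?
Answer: 16992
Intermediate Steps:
((2 + 4)² + (713 - 1*41))*B = ((2 + 4)² + (713 - 1*41))*24 = (6² + (713 - 41))*24 = (36 + 672)*24 = 708*24 = 16992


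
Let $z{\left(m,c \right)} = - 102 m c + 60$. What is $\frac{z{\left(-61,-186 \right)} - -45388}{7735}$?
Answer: $- \frac{1111844}{7735} \approx -143.74$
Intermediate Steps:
$z{\left(m,c \right)} = 60 - 102 c m$ ($z{\left(m,c \right)} = - 102 c m + 60 = 60 - 102 c m$)
$\frac{z{\left(-61,-186 \right)} - -45388}{7735} = \frac{\left(60 - \left(-18972\right) \left(-61\right)\right) - -45388}{7735} = \left(\left(60 - 1157292\right) + 45388\right) \frac{1}{7735} = \left(-1157232 + 45388\right) \frac{1}{7735} = \left(-1111844\right) \frac{1}{7735} = - \frac{1111844}{7735}$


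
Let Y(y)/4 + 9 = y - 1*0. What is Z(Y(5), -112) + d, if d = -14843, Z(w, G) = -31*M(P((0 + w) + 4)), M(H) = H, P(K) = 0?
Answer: -14843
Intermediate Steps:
Y(y) = -36 + 4*y (Y(y) = -36 + 4*(y - 1*0) = -36 + 4*(y + 0) = -36 + 4*y)
Z(w, G) = 0 (Z(w, G) = -31*0 = 0)
Z(Y(5), -112) + d = 0 - 14843 = -14843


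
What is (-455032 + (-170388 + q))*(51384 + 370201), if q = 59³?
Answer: -177082984985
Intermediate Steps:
q = 205379
(-455032 + (-170388 + q))*(51384 + 370201) = (-455032 + (-170388 + 205379))*(51384 + 370201) = (-455032 + 34991)*421585 = -420041*421585 = -177082984985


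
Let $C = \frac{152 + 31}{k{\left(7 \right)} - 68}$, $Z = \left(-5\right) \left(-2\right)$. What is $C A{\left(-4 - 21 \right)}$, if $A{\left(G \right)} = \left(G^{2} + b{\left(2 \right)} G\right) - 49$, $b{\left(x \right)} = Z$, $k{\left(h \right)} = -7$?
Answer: $- \frac{19886}{25} \approx -795.44$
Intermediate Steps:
$Z = 10$
$b{\left(x \right)} = 10$
$C = - \frac{61}{25}$ ($C = \frac{152 + 31}{-7 - 68} = \frac{183}{-75} = 183 \left(- \frac{1}{75}\right) = - \frac{61}{25} \approx -2.44$)
$A{\left(G \right)} = -49 + G^{2} + 10 G$ ($A{\left(G \right)} = \left(G^{2} + 10 G\right) - 49 = -49 + G^{2} + 10 G$)
$C A{\left(-4 - 21 \right)} = - \frac{61 \left(-49 + \left(-4 - 21\right)^{2} + 10 \left(-4 - 21\right)\right)}{25} = - \frac{61 \left(-49 + \left(-25\right)^{2} + 10 \left(-25\right)\right)}{25} = - \frac{61 \left(-49 + 625 - 250\right)}{25} = \left(- \frac{61}{25}\right) 326 = - \frac{19886}{25}$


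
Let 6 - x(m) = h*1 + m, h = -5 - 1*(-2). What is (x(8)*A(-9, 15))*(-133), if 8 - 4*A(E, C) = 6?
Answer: -133/2 ≈ -66.500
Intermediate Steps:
A(E, C) = ½ (A(E, C) = 2 - ¼*6 = 2 - 3/2 = ½)
h = -3 (h = -5 + 2 = -3)
x(m) = 9 - m (x(m) = 6 - (-3*1 + m) = 6 - (-3 + m) = 6 + (3 - m) = 9 - m)
(x(8)*A(-9, 15))*(-133) = ((9 - 1*8)*(½))*(-133) = ((9 - 8)*(½))*(-133) = (1*(½))*(-133) = (½)*(-133) = -133/2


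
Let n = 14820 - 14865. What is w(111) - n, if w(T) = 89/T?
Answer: 5084/111 ≈ 45.802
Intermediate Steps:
n = -45
w(111) - n = 89/111 - 1*(-45) = 89*(1/111) + 45 = 89/111 + 45 = 5084/111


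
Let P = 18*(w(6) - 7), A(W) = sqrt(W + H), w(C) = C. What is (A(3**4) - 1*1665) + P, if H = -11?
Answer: -1683 + sqrt(70) ≈ -1674.6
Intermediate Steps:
A(W) = sqrt(-11 + W) (A(W) = sqrt(W - 11) = sqrt(-11 + W))
P = -18 (P = 18*(6 - 7) = 18*(-1) = -18)
(A(3**4) - 1*1665) + P = (sqrt(-11 + 3**4) - 1*1665) - 18 = (sqrt(-11 + 81) - 1665) - 18 = (sqrt(70) - 1665) - 18 = (-1665 + sqrt(70)) - 18 = -1683 + sqrt(70)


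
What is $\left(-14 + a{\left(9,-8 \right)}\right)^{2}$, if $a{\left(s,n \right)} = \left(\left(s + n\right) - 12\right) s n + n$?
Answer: $592900$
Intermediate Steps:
$a{\left(s,n \right)} = n + n s \left(-12 + n + s\right)$ ($a{\left(s,n \right)} = \left(\left(n + s\right) - 12\right) s n + n = \left(-12 + n + s\right) s n + n = s \left(-12 + n + s\right) n + n = n s \left(-12 + n + s\right) + n = n + n s \left(-12 + n + s\right)$)
$\left(-14 + a{\left(9,-8 \right)}\right)^{2} = \left(-14 - 8 \left(1 + 9^{2} - 108 - 72\right)\right)^{2} = \left(-14 - 8 \left(1 + 81 - 108 - 72\right)\right)^{2} = \left(-14 - -784\right)^{2} = \left(-14 + 784\right)^{2} = 770^{2} = 592900$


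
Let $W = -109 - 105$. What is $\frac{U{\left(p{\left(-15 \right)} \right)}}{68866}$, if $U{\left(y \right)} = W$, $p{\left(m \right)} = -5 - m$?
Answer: $- \frac{107}{34433} \approx -0.0031075$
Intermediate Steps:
$W = -214$ ($W = -109 - 105 = -214$)
$U{\left(y \right)} = -214$
$\frac{U{\left(p{\left(-15 \right)} \right)}}{68866} = - \frac{214}{68866} = \left(-214\right) \frac{1}{68866} = - \frac{107}{34433}$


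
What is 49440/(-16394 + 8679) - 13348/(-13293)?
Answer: -110845220/20511099 ≈ -5.4042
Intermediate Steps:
49440/(-16394 + 8679) - 13348/(-13293) = 49440/(-7715) - 13348*(-1/13293) = 49440*(-1/7715) + 13348/13293 = -9888/1543 + 13348/13293 = -110845220/20511099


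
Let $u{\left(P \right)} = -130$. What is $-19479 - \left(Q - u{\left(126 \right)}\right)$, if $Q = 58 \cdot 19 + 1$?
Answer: $-20712$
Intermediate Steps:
$Q = 1103$ ($Q = 1102 + 1 = 1103$)
$-19479 - \left(Q - u{\left(126 \right)}\right) = -19479 - \left(1103 - -130\right) = -19479 - \left(1103 + 130\right) = -19479 - 1233 = -20712$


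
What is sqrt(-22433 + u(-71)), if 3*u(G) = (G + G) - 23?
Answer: 2*I*sqrt(5622) ≈ 149.96*I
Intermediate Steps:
u(G) = -23/3 + 2*G/3 (u(G) = ((G + G) - 23)/3 = (2*G - 23)/3 = (-23 + 2*G)/3 = -23/3 + 2*G/3)
sqrt(-22433 + u(-71)) = sqrt(-22433 + (-23/3 + (2/3)*(-71))) = sqrt(-22433 + (-23/3 - 142/3)) = sqrt(-22433 - 55) = sqrt(-22488) = 2*I*sqrt(5622)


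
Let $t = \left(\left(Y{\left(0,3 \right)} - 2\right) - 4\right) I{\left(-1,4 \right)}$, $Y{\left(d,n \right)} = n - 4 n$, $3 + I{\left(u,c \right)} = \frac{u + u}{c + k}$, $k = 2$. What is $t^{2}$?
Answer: $2500$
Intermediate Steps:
$I{\left(u,c \right)} = -3 + \frac{2 u}{2 + c}$ ($I{\left(u,c \right)} = -3 + \frac{u + u}{c + 2} = -3 + \frac{2 u}{2 + c}$)
$Y{\left(d,n \right)} = - 3 n$
$t = 50$ ($t = \left(\left(\left(-3\right) 3 - 2\right) - 4\right) \frac{-6 - 12 + 2 \left(-1\right)}{2 + 4} = \left(\left(-9 - 2\right) - 4\right) \frac{-6 - 12 - 2}{6} = \left(-11 - 4\right) \frac{1}{6} \left(-20\right) = \left(-15\right) \left(- \frac{10}{3}\right) = 50$)
$t^{2} = 50^{2} = 2500$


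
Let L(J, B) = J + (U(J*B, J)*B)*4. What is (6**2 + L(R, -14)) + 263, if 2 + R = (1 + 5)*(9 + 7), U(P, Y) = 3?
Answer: 225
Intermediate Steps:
R = 94 (R = -2 + (1 + 5)*(9 + 7) = -2 + 6*16 = -2 + 96 = 94)
L(J, B) = J + 12*B (L(J, B) = J + (3*B)*4 = J + 12*B)
(6**2 + L(R, -14)) + 263 = (6**2 + (94 + 12*(-14))) + 263 = (36 + (94 - 168)) + 263 = (36 - 74) + 263 = -38 + 263 = 225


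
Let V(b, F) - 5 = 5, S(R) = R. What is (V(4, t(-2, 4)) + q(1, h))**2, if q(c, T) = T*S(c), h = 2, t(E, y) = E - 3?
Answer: 144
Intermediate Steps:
t(E, y) = -3 + E
V(b, F) = 10 (V(b, F) = 5 + 5 = 10)
q(c, T) = T*c
(V(4, t(-2, 4)) + q(1, h))**2 = (10 + 2*1)**2 = (10 + 2)**2 = 12**2 = 144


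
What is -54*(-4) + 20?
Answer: 236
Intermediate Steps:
-54*(-4) + 20 = -18*(-12) + 20 = 216 + 20 = 236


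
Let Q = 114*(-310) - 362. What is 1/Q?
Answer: -1/35702 ≈ -2.8010e-5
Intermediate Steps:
Q = -35702 (Q = -35340 - 362 = -35702)
1/Q = 1/(-35702) = -1/35702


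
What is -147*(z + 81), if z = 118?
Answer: -29253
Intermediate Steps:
-147*(z + 81) = -147*(118 + 81) = -147*199 = -1*29253 = -29253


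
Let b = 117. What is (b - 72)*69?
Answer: 3105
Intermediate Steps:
(b - 72)*69 = (117 - 72)*69 = 45*69 = 3105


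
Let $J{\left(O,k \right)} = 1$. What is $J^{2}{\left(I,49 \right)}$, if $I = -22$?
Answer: $1$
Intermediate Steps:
$J^{2}{\left(I,49 \right)} = 1^{2} = 1$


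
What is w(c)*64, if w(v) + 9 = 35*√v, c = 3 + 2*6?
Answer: -576 + 2240*√15 ≈ 8099.5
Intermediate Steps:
c = 15 (c = 3 + 12 = 15)
w(v) = -9 + 35*√v
w(c)*64 = (-9 + 35*√15)*64 = -576 + 2240*√15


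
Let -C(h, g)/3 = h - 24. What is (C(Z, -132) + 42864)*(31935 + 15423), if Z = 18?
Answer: 2030805756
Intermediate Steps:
C(h, g) = 72 - 3*h (C(h, g) = -3*(h - 24) = -3*(-24 + h) = 72 - 3*h)
(C(Z, -132) + 42864)*(31935 + 15423) = ((72 - 3*18) + 42864)*(31935 + 15423) = ((72 - 54) + 42864)*47358 = (18 + 42864)*47358 = 42882*47358 = 2030805756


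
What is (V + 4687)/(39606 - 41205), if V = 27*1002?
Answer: -31741/1599 ≈ -19.851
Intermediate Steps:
V = 27054
(V + 4687)/(39606 - 41205) = (27054 + 4687)/(39606 - 41205) = 31741/(-1599) = 31741*(-1/1599) = -31741/1599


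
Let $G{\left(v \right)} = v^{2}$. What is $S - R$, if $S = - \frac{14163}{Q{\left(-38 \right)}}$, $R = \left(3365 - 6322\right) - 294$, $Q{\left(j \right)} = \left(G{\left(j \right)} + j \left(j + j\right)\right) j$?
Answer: $\frac{178393593}{54872} \approx 3251.1$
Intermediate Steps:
$Q{\left(j \right)} = 3 j^{3}$ ($Q{\left(j \right)} = \left(j^{2} + j \left(j + j\right)\right) j = \left(j^{2} + j 2 j\right) j = \left(j^{2} + 2 j^{2}\right) j = 3 j^{2} j = 3 j^{3}$)
$R = -3251$ ($R = -2957 - 294 = -3251$)
$S = \frac{4721}{54872}$ ($S = - \frac{14163}{3 \left(-38\right)^{3}} = - \frac{14163}{3 \left(-54872\right)} = - \frac{14163}{-164616} = \left(-14163\right) \left(- \frac{1}{164616}\right) = \frac{4721}{54872} \approx 0.086037$)
$S - R = \frac{4721}{54872} - -3251 = \frac{4721}{54872} + 3251 = \frac{178393593}{54872}$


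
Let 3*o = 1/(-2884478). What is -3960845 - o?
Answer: -34274910791729/8653434 ≈ -3.9608e+6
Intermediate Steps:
o = -1/8653434 (o = (1/3)/(-2884478) = (1/3)*(-1/2884478) = -1/8653434 ≈ -1.1556e-7)
-3960845 - o = -3960845 - 1*(-1/8653434) = -3960845 + 1/8653434 = -34274910791729/8653434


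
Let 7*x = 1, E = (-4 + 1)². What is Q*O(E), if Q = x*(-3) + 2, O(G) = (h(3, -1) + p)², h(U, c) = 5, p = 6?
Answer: 1331/7 ≈ 190.14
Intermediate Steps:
E = 9 (E = (-3)² = 9)
x = ⅐ (x = (⅐)*1 = ⅐ ≈ 0.14286)
O(G) = 121 (O(G) = (5 + 6)² = 11² = 121)
Q = 11/7 (Q = (⅐)*(-3) + 2 = -3/7 + 2 = 11/7 ≈ 1.5714)
Q*O(E) = (11/7)*121 = 1331/7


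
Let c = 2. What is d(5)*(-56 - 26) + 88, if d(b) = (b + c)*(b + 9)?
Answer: -7948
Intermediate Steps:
d(b) = (2 + b)*(9 + b) (d(b) = (b + 2)*(b + 9) = (2 + b)*(9 + b))
d(5)*(-56 - 26) + 88 = (18 + 5² + 11*5)*(-56 - 26) + 88 = (18 + 25 + 55)*(-82) + 88 = 98*(-82) + 88 = -8036 + 88 = -7948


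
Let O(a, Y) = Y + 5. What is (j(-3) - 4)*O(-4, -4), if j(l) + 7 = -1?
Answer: -12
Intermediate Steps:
j(l) = -8 (j(l) = -7 - 1 = -8)
O(a, Y) = 5 + Y
(j(-3) - 4)*O(-4, -4) = (-8 - 4)*(5 - 4) = -12*1 = -12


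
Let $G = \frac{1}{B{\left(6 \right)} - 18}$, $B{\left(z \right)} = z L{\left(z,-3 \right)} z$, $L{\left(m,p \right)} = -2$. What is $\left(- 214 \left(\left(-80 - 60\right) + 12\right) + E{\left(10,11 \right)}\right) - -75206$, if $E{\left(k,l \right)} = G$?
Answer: $\frac{9233819}{90} \approx 1.026 \cdot 10^{5}$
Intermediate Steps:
$B{\left(z \right)} = - 2 z^{2}$ ($B{\left(z \right)} = z \left(-2\right) z = - 2 z z = - 2 z^{2}$)
$G = - \frac{1}{90}$ ($G = \frac{1}{- 2 \cdot 6^{2} - 18} = \frac{1}{\left(-2\right) 36 - 18} = \frac{1}{-72 - 18} = \frac{1}{-90} = - \frac{1}{90} \approx -0.011111$)
$E{\left(k,l \right)} = - \frac{1}{90}$
$\left(- 214 \left(\left(-80 - 60\right) + 12\right) + E{\left(10,11 \right)}\right) - -75206 = \left(- 214 \left(\left(-80 - 60\right) + 12\right) - \frac{1}{90}\right) - -75206 = \left(- 214 \left(-140 + 12\right) - \frac{1}{90}\right) + 75206 = \left(\left(-214\right) \left(-128\right) - \frac{1}{90}\right) + 75206 = \left(27392 - \frac{1}{90}\right) + 75206 = \frac{2465279}{90} + 75206 = \frac{9233819}{90}$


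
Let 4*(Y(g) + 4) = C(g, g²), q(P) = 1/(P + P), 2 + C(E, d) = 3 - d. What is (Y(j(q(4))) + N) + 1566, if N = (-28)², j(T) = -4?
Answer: 9369/4 ≈ 2342.3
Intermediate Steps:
C(E, d) = 1 - d (C(E, d) = -2 + (3 - d) = 1 - d)
q(P) = 1/(2*P)
Y(g) = -15/4 - g²/4 (Y(g) = -4 + (1 - g²)/4 = -4 + (¼ - g²/4) = -15/4 - g²/4)
N = 784
(Y(j(q(4))) + N) + 1566 = ((-15/4 - ¼*(-4)²) + 784) + 1566 = ((-15/4 - ¼*16) + 784) + 1566 = ((-15/4 - 4) + 784) + 1566 = (-31/4 + 784) + 1566 = 3105/4 + 1566 = 9369/4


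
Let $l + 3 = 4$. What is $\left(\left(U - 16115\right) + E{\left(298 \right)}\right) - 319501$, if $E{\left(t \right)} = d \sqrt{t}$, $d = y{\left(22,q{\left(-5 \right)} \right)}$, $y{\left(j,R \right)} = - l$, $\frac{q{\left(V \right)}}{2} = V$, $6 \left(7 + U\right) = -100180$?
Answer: $- \frac{1056959}{3} - \sqrt{298} \approx -3.5234 \cdot 10^{5}$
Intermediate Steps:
$l = 1$ ($l = -3 + 4 = 1$)
$U = - \frac{50111}{3}$ ($U = -7 + \frac{1}{6} \left(-100180\right) = -7 - \frac{50090}{3} = - \frac{50111}{3} \approx -16704.0$)
$q{\left(V \right)} = 2 V$
$y{\left(j,R \right)} = -1$ ($y{\left(j,R \right)} = \left(-1\right) 1 = -1$)
$d = -1$
$E{\left(t \right)} = - \sqrt{t}$
$\left(\left(U - 16115\right) + E{\left(298 \right)}\right) - 319501 = \left(\left(- \frac{50111}{3} - 16115\right) - \sqrt{298}\right) - 319501 = \left(- \frac{98456}{3} - \sqrt{298}\right) - 319501 = - \frac{1056959}{3} - \sqrt{298}$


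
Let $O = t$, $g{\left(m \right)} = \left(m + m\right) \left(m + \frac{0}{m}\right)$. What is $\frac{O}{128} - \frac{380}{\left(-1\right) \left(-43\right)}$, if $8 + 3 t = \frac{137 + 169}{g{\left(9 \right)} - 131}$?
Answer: $- \frac{2260513}{255936} \approx -8.8323$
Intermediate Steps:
$g{\left(m \right)} = 2 m^{2}$ ($g{\left(m \right)} = 2 m \left(m + 0\right) = 2 m m = 2 m^{2}$)
$t = \frac{58}{93}$ ($t = - \frac{8}{3} + \frac{\left(137 + 169\right) \frac{1}{2 \cdot 9^{2} - 131}}{3} = - \frac{8}{3} + \frac{306 \frac{1}{2 \cdot 81 - 131}}{3} = - \frac{8}{3} + \frac{306 \frac{1}{162 - 131}}{3} = - \frac{8}{3} + \frac{306 \cdot \frac{1}{31}}{3} = - \frac{8}{3} + \frac{1}{3} \cdot \frac{306}{31} = - \frac{8}{3} + \frac{102}{31} = \frac{58}{93} \approx 0.62366$)
$O = \frac{58}{93} \approx 0.62366$
$\frac{O}{128} - \frac{380}{\left(-1\right) \left(-43\right)} = \frac{58}{93 \cdot 128} - \frac{380}{\left(-1\right) \left(-43\right)} = \frac{58}{93} \cdot \frac{1}{128} - \frac{380}{43} = \frac{29}{5952} - \frac{380}{43} = - \frac{2260513}{255936}$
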